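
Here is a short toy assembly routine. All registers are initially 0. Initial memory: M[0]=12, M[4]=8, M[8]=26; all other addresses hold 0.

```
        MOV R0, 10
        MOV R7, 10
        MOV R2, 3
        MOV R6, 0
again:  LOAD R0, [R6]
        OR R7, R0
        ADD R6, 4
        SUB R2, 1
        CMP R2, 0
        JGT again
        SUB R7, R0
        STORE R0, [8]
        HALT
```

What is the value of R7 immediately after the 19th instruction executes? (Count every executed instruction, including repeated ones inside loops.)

30

after MOV R0, 10: R0=10
after MOV R7, 10: R7=10
after MOV R2, 3: R2=3
after MOV R6, 0: R6=0
after LOAD R0, [R6]: R0=M[0]=12
after OR R7, R0: R7=10|12=14
after ADD R6, 4: R6=0+4=4
after SUB R2, 1: R2=3-1=2
CMP R2, 0  (cmp 2,0)
JGT again: taken
after LOAD R0, [R6]: R0=M[4]=8
after OR R7, R0: R7=14|8=14
after ADD R6, 4: R6=4+4=8
after SUB R2, 1: R2=2-1=1
CMP R2, 0  (cmp 1,0)
JGT again: taken
after LOAD R0, [R6]: R0=M[8]=26
after OR R7, R0: R7=14|26=30
after ADD R6, 4: R6=8+4=12
After step 19: R7 = 30.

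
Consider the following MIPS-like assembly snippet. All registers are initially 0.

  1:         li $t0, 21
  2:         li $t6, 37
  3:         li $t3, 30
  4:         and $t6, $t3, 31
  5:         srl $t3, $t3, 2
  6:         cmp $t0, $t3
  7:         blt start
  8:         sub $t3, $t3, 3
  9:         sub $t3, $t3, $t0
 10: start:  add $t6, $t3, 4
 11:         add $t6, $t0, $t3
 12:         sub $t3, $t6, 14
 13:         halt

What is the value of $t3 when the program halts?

-10

$t0=21
$t6=37
$t3=30
$t6=30&31=30
$t3=30>>2=7
cmp $t0, $t3  (cmp 21,7)
blt start: not taken
$t3=7-3=4
$t3=4-21=-17
$t6=(-17)+4=-13
$t6=21+(-17)=4
$t3=4-14=-10
halt.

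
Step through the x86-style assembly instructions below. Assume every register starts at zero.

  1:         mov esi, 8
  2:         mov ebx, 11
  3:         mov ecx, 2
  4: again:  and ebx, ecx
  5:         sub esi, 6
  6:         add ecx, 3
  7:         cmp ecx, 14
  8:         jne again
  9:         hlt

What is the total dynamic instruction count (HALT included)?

24

after mov esi, 8: esi=8
after mov ebx, 11: ebx=11
after mov ecx, 2: ecx=2
after and ebx, ecx: ebx=11&2=2
after sub esi, 6: esi=8-6=2
after add ecx, 3: ecx=2+3=5
cmp ecx, 14  (cmp 5,14)
jne again: taken
after and ebx, ecx: ebx=2&5=0
after sub esi, 6: esi=2-6=-4
after add ecx, 3: ecx=5+3=8
cmp ecx, 14  (cmp 8,14)
jne again: taken
after and ebx, ecx: ebx=0&8=0
after sub esi, 6: esi=(-4)-6=-10
after add ecx, 3: ecx=8+3=11
cmp ecx, 14  (cmp 11,14)
jne again: taken
after and ebx, ecx: ebx=0&11=0
after sub esi, 6: esi=(-10)-6=-16
after add ecx, 3: ecx=11+3=14
cmp ecx, 14  (cmp 14,14)
jne again: not taken
halt.
Total executed instructions: 24.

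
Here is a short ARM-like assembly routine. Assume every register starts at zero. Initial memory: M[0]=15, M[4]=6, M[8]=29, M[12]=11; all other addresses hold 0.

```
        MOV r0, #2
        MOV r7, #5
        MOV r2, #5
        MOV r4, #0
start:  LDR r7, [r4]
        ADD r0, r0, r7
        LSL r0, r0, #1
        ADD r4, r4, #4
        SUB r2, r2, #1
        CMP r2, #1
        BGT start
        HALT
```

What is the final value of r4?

16

MOV r0, #2 → r0=2
MOV r7, #5 → r7=5
MOV r2, #5 → r2=5
MOV r4, #0 → r4=0
LDR r7, [r4] → r7=M[0]=15
ADD r0, r0, r7 → r0=2+15=17
LSL r0, r0, #1 → r0=17<<1=34
ADD r4, r4, #4 → r4=0+4=4
SUB r2, r2, #1 → r2=5-1=4
CMP r2, #1  (cmp 4,1)
BGT start: taken
LDR r7, [r4] → r7=M[4]=6
ADD r0, r0, r7 → r0=34+6=40
LSL r0, r0, #1 → r0=40<<1=80
ADD r4, r4, #4 → r4=4+4=8
SUB r2, r2, #1 → r2=4-1=3
CMP r2, #1  (cmp 3,1)
BGT start: taken
LDR r7, [r4] → r7=M[8]=29
ADD r0, r0, r7 → r0=80+29=109
LSL r0, r0, #1 → r0=109<<1=218
ADD r4, r4, #4 → r4=8+4=12
SUB r2, r2, #1 → r2=3-1=2
CMP r2, #1  (cmp 2,1)
BGT start: taken
LDR r7, [r4] → r7=M[12]=11
ADD r0, r0, r7 → r0=218+11=229
LSL r0, r0, #1 → r0=229<<1=458
ADD r4, r4, #4 → r4=12+4=16
SUB r2, r2, #1 → r2=2-1=1
CMP r2, #1  (cmp 1,1)
BGT start: not taken
halt.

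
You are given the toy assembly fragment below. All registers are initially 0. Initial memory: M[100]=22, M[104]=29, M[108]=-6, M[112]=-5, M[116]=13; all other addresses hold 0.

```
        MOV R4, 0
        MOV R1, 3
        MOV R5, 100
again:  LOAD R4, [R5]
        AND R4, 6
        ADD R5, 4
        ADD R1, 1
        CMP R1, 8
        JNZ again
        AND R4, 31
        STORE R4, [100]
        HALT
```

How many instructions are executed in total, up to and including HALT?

R4=0
R1=3
R5=100
R4=M[100]=22
R4=22&6=6
R5=100+4=104
R1=3+1=4
CMP R1, 8  (cmp 4,8)
JNZ again: taken
R4=M[104]=29
R4=29&6=4
R5=104+4=108
R1=4+1=5
CMP R1, 8  (cmp 5,8)
JNZ again: taken
R4=M[108]=-6
R4=(-6)&6=2
R5=108+4=112
R1=5+1=6
CMP R1, 8  (cmp 6,8)
JNZ again: taken
R4=M[112]=-5
R4=(-5)&6=2
R5=112+4=116
R1=6+1=7
CMP R1, 8  (cmp 7,8)
JNZ again: taken
R4=M[116]=13
R4=13&6=4
R5=116+4=120
R1=7+1=8
CMP R1, 8  (cmp 8,8)
JNZ again: not taken
R4=4&31=4
STORE R4, [100] → M[100]=4
halt.
Total executed instructions: 36.

36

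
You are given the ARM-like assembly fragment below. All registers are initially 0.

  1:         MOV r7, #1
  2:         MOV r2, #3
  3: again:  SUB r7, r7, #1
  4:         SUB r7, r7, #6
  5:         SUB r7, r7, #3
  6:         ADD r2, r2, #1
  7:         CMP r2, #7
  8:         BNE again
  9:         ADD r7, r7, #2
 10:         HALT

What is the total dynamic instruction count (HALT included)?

r7=1
r2=3
r7=1-1=0
r7=0-6=-6
r7=(-6)-3=-9
r2=3+1=4
CMP r2, #7  (cmp 4,7)
BNE again: taken
r7=(-9)-1=-10
r7=(-10)-6=-16
r7=(-16)-3=-19
r2=4+1=5
CMP r2, #7  (cmp 5,7)
BNE again: taken
r7=(-19)-1=-20
r7=(-20)-6=-26
r7=(-26)-3=-29
r2=5+1=6
CMP r2, #7  (cmp 6,7)
BNE again: taken
r7=(-29)-1=-30
r7=(-30)-6=-36
r7=(-36)-3=-39
r2=6+1=7
CMP r2, #7  (cmp 7,7)
BNE again: not taken
r7=(-39)+2=-37
halt.
Total executed instructions: 28.

28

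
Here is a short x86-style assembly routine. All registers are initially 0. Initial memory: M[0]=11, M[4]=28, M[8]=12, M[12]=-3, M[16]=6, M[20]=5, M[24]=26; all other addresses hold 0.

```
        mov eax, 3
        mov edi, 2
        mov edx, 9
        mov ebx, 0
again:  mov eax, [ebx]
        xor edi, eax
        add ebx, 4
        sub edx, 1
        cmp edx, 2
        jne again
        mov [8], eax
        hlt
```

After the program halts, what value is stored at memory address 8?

26

after mov eax, 3: eax=3
after mov edi, 2: edi=2
after mov edx, 9: edx=9
after mov ebx, 0: ebx=0
after mov eax, [ebx]: eax=M[0]=11
after xor edi, eax: edi=2^11=9
after add ebx, 4: ebx=0+4=4
after sub edx, 1: edx=9-1=8
cmp edx, 2  (cmp 8,2)
jne again: taken
after mov eax, [ebx]: eax=M[4]=28
after xor edi, eax: edi=9^28=21
after add ebx, 4: ebx=4+4=8
after sub edx, 1: edx=8-1=7
cmp edx, 2  (cmp 7,2)
jne again: taken
after mov eax, [ebx]: eax=M[8]=12
after xor edi, eax: edi=21^12=25
after add ebx, 4: ebx=8+4=12
after sub edx, 1: edx=7-1=6
cmp edx, 2  (cmp 6,2)
jne again: taken
after mov eax, [ebx]: eax=M[12]=-3
after xor edi, eax: edi=25^(-3)=-28
after add ebx, 4: ebx=12+4=16
after sub edx, 1: edx=6-1=5
cmp edx, 2  (cmp 5,2)
jne again: taken
after mov eax, [ebx]: eax=M[16]=6
after xor edi, eax: edi=(-28)^6=-30
after add ebx, 4: ebx=16+4=20
after sub edx, 1: edx=5-1=4
cmp edx, 2  (cmp 4,2)
jne again: taken
after mov eax, [ebx]: eax=M[20]=5
after xor edi, eax: edi=(-30)^5=-25
after add ebx, 4: ebx=20+4=24
after sub edx, 1: edx=4-1=3
cmp edx, 2  (cmp 3,2)
jne again: taken
after mov eax, [ebx]: eax=M[24]=26
after xor edi, eax: edi=(-25)^26=-3
after add ebx, 4: ebx=24+4=28
after sub edx, 1: edx=3-1=2
cmp edx, 2  (cmp 2,2)
jne again: not taken
mov [8], eax → M[8]=26
halt.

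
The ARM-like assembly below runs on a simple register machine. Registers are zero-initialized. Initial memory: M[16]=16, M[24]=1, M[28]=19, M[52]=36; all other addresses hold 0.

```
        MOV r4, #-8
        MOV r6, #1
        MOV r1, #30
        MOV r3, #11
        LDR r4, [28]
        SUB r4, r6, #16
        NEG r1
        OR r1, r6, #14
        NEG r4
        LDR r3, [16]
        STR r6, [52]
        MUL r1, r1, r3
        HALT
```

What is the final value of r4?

r4=-8
r6=1
r1=30
r3=11
r4=M[28]=19
r4=1-16=-15
r1=-(30)=-30
r1=1|14=15
r4=-(-15)=15
r3=M[16]=16
STR r6, [52] → M[52]=1
r1=15*16=240
halt.

15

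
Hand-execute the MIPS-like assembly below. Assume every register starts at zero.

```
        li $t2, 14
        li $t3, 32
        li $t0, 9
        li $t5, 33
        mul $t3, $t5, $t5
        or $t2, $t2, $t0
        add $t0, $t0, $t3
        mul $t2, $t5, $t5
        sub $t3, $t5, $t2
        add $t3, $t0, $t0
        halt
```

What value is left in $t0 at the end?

1098

li $t2, 14 → $t2=14
li $t3, 32 → $t3=32
li $t0, 9 → $t0=9
li $t5, 33 → $t5=33
mul $t3, $t5, $t5 → $t3=33*33=1089
or $t2, $t2, $t0 → $t2=14|9=15
add $t0, $t0, $t3 → $t0=9+1089=1098
mul $t2, $t5, $t5 → $t2=33*33=1089
sub $t3, $t5, $t2 → $t3=33-1089=-1056
add $t3, $t0, $t0 → $t3=1098+1098=2196
halt.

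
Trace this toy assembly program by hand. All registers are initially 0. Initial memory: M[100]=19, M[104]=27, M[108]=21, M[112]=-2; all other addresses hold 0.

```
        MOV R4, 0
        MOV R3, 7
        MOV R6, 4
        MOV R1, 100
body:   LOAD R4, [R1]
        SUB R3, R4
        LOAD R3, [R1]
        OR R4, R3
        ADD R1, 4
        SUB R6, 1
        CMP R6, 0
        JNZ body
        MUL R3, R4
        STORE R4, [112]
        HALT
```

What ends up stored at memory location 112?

after MOV R4, 0: R4=0
after MOV R3, 7: R3=7
after MOV R6, 4: R6=4
after MOV R1, 100: R1=100
after LOAD R4, [R1]: R4=M[100]=19
after SUB R3, R4: R3=7-19=-12
after LOAD R3, [R1]: R3=M[100]=19
after OR R4, R3: R4=19|19=19
after ADD R1, 4: R1=100+4=104
after SUB R6, 1: R6=4-1=3
CMP R6, 0  (cmp 3,0)
JNZ body: taken
after LOAD R4, [R1]: R4=M[104]=27
after SUB R3, R4: R3=19-27=-8
after LOAD R3, [R1]: R3=M[104]=27
after OR R4, R3: R4=27|27=27
after ADD R1, 4: R1=104+4=108
after SUB R6, 1: R6=3-1=2
CMP R6, 0  (cmp 2,0)
JNZ body: taken
after LOAD R4, [R1]: R4=M[108]=21
after SUB R3, R4: R3=27-21=6
after LOAD R3, [R1]: R3=M[108]=21
after OR R4, R3: R4=21|21=21
after ADD R1, 4: R1=108+4=112
after SUB R6, 1: R6=2-1=1
CMP R6, 0  (cmp 1,0)
JNZ body: taken
after LOAD R4, [R1]: R4=M[112]=-2
after SUB R3, R4: R3=21-(-2)=23
after LOAD R3, [R1]: R3=M[112]=-2
after OR R4, R3: R4=(-2)|(-2)=-2
after ADD R1, 4: R1=112+4=116
after SUB R6, 1: R6=1-1=0
CMP R6, 0  (cmp 0,0)
JNZ body: not taken
after MUL R3, R4: R3=(-2)*(-2)=4
STORE R4, [112] → M[112]=-2
halt.

-2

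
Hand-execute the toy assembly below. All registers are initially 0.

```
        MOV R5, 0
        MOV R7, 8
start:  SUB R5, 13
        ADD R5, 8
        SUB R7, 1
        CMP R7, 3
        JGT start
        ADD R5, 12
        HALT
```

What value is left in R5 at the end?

R5=0
R7=8
R5=0-13=-13
R5=(-13)+8=-5
R7=8-1=7
CMP R7, 3  (cmp 7,3)
JGT start: taken
R5=(-5)-13=-18
R5=(-18)+8=-10
R7=7-1=6
CMP R7, 3  (cmp 6,3)
JGT start: taken
R5=(-10)-13=-23
R5=(-23)+8=-15
R7=6-1=5
CMP R7, 3  (cmp 5,3)
JGT start: taken
R5=(-15)-13=-28
R5=(-28)+8=-20
R7=5-1=4
CMP R7, 3  (cmp 4,3)
JGT start: taken
R5=(-20)-13=-33
R5=(-33)+8=-25
R7=4-1=3
CMP R7, 3  (cmp 3,3)
JGT start: not taken
R5=(-25)+12=-13
halt.

-13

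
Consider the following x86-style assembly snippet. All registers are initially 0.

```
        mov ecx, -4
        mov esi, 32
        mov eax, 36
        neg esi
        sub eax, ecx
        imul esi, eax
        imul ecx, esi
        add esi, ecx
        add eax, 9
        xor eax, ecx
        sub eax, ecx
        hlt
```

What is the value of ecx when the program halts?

5120

ecx=-4
esi=32
eax=36
esi=-(32)=-32
eax=36-(-4)=40
esi=(-32)*40=-1280
ecx=(-4)*(-1280)=5120
esi=(-1280)+5120=3840
eax=40+9=49
eax=49^5120=5169
eax=5169-5120=49
halt.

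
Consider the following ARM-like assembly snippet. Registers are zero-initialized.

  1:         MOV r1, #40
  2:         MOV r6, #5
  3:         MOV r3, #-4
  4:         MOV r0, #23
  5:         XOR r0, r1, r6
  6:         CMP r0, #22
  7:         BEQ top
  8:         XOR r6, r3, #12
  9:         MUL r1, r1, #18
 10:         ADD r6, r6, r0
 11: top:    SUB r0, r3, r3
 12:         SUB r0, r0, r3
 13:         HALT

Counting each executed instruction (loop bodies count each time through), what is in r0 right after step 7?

after MOV r1, #40: r1=40
after MOV r6, #5: r6=5
after MOV r3, #-4: r3=-4
after MOV r0, #23: r0=23
after XOR r0, r1, r6: r0=40^5=45
CMP r0, #22  (cmp 45,22)
BEQ top: not taken
After step 7: r0 = 45.

45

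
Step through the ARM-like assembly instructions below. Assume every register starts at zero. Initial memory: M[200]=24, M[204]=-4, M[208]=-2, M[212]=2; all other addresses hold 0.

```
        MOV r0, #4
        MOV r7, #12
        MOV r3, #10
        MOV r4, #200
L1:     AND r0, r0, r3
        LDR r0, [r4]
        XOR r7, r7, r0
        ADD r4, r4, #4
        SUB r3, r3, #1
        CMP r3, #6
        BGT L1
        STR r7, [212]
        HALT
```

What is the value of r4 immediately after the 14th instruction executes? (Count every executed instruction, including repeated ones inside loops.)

r0=4
r7=12
r3=10
r4=200
r0=4&10=0
r0=M[200]=24
r7=12^24=20
r4=200+4=204
r3=10-1=9
CMP r3, #6  (cmp 9,6)
BGT L1: taken
r0=24&9=8
r0=M[204]=-4
r7=20^(-4)=-24
After step 14: r4 = 204.

204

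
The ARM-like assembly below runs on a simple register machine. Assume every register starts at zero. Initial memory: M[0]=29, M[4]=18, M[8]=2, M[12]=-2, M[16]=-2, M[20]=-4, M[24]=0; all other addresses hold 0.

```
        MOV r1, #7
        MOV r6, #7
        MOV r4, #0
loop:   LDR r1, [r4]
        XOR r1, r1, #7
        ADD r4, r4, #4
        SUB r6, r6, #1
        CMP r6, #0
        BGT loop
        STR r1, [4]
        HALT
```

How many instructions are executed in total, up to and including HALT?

47

r1=7
r6=7
r4=0
r1=M[0]=29
r1=29^7=26
r4=0+4=4
r6=7-1=6
CMP r6, #0  (cmp 6,0)
BGT loop: taken
r1=M[4]=18
r1=18^7=21
r4=4+4=8
r6=6-1=5
CMP r6, #0  (cmp 5,0)
BGT loop: taken
r1=M[8]=2
r1=2^7=5
r4=8+4=12
r6=5-1=4
CMP r6, #0  (cmp 4,0)
BGT loop: taken
r1=M[12]=-2
r1=(-2)^7=-7
r4=12+4=16
r6=4-1=3
CMP r6, #0  (cmp 3,0)
BGT loop: taken
r1=M[16]=-2
r1=(-2)^7=-7
r4=16+4=20
r6=3-1=2
CMP r6, #0  (cmp 2,0)
BGT loop: taken
r1=M[20]=-4
r1=(-4)^7=-5
r4=20+4=24
r6=2-1=1
CMP r6, #0  (cmp 1,0)
BGT loop: taken
r1=M[24]=0
r1=0^7=7
r4=24+4=28
r6=1-1=0
CMP r6, #0  (cmp 0,0)
BGT loop: not taken
STR r1, [4] → M[4]=7
halt.
Total executed instructions: 47.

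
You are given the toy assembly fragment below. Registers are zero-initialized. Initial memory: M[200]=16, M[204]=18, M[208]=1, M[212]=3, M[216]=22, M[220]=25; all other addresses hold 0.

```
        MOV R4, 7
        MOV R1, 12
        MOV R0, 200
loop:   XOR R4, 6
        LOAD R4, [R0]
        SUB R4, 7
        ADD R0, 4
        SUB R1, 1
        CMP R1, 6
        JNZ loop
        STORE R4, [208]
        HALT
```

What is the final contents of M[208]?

18

after MOV R4, 7: R4=7
after MOV R1, 12: R1=12
after MOV R0, 200: R0=200
after XOR R4, 6: R4=7^6=1
after LOAD R4, [R0]: R4=M[200]=16
after SUB R4, 7: R4=16-7=9
after ADD R0, 4: R0=200+4=204
after SUB R1, 1: R1=12-1=11
CMP R1, 6  (cmp 11,6)
JNZ loop: taken
after XOR R4, 6: R4=9^6=15
after LOAD R4, [R0]: R4=M[204]=18
after SUB R4, 7: R4=18-7=11
after ADD R0, 4: R0=204+4=208
after SUB R1, 1: R1=11-1=10
CMP R1, 6  (cmp 10,6)
JNZ loop: taken
after XOR R4, 6: R4=11^6=13
after LOAD R4, [R0]: R4=M[208]=1
after SUB R4, 7: R4=1-7=-6
after ADD R0, 4: R0=208+4=212
after SUB R1, 1: R1=10-1=9
CMP R1, 6  (cmp 9,6)
JNZ loop: taken
after XOR R4, 6: R4=(-6)^6=-4
after LOAD R4, [R0]: R4=M[212]=3
after SUB R4, 7: R4=3-7=-4
after ADD R0, 4: R0=212+4=216
after SUB R1, 1: R1=9-1=8
CMP R1, 6  (cmp 8,6)
JNZ loop: taken
after XOR R4, 6: R4=(-4)^6=-6
after LOAD R4, [R0]: R4=M[216]=22
after SUB R4, 7: R4=22-7=15
after ADD R0, 4: R0=216+4=220
after SUB R1, 1: R1=8-1=7
CMP R1, 6  (cmp 7,6)
JNZ loop: taken
after XOR R4, 6: R4=15^6=9
after LOAD R4, [R0]: R4=M[220]=25
after SUB R4, 7: R4=25-7=18
after ADD R0, 4: R0=220+4=224
after SUB R1, 1: R1=7-1=6
CMP R1, 6  (cmp 6,6)
JNZ loop: not taken
STORE R4, [208] → M[208]=18
halt.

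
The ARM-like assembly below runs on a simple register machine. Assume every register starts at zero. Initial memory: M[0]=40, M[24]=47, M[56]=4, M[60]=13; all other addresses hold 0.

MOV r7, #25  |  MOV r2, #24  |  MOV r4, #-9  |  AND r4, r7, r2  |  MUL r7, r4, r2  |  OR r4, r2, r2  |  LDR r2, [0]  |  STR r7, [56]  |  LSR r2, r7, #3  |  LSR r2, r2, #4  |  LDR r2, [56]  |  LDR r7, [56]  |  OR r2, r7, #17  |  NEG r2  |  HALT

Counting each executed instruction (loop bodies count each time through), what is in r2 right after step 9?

72

MOV r7, #25 → r7=25
MOV r2, #24 → r2=24
MOV r4, #-9 → r4=-9
AND r4, r7, r2 → r4=25&24=24
MUL r7, r4, r2 → r7=24*24=576
OR r4, r2, r2 → r4=24|24=24
LDR r2, [0] → r2=M[0]=40
STR r7, [56] → M[56]=576
LSR r2, r7, #3 → r2=576>>3=72
After step 9: r2 = 72.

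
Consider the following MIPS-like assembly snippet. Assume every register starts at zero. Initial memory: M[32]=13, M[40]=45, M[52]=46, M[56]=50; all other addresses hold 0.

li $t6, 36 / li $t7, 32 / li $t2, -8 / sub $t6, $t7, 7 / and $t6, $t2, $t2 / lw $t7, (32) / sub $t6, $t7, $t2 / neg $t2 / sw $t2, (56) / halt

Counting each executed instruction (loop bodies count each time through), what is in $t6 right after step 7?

21

$t6=36
$t7=32
$t2=-8
$t6=32-7=25
$t6=(-8)&(-8)=-8
$t7=M[32]=13
$t6=13-(-8)=21
After step 7: $t6 = 21.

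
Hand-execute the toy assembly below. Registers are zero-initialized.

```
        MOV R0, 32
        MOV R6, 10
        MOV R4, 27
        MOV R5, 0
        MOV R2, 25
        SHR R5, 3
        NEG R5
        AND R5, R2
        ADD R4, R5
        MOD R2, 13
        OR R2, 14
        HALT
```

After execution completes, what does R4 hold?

27

after MOV R0, 32: R0=32
after MOV R6, 10: R6=10
after MOV R4, 27: R4=27
after MOV R5, 0: R5=0
after MOV R2, 25: R2=25
after SHR R5, 3: R5=0>>3=0
after NEG R5: R5=-(0)=0
after AND R5, R2: R5=0&25=0
after ADD R4, R5: R4=27+0=27
after MOD R2, 13: R2=25%13=12
after OR R2, 14: R2=12|14=14
halt.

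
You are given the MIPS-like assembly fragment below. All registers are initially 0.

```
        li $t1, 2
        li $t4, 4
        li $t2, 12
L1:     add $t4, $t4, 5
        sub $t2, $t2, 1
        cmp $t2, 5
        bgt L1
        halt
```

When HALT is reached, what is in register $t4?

39

li $t1, 2 → $t1=2
li $t4, 4 → $t4=4
li $t2, 12 → $t2=12
add $t4, $t4, 5 → $t4=4+5=9
sub $t2, $t2, 1 → $t2=12-1=11
cmp $t2, 5  (cmp 11,5)
bgt L1: taken
add $t4, $t4, 5 → $t4=9+5=14
sub $t2, $t2, 1 → $t2=11-1=10
cmp $t2, 5  (cmp 10,5)
bgt L1: taken
add $t4, $t4, 5 → $t4=14+5=19
sub $t2, $t2, 1 → $t2=10-1=9
cmp $t2, 5  (cmp 9,5)
bgt L1: taken
add $t4, $t4, 5 → $t4=19+5=24
sub $t2, $t2, 1 → $t2=9-1=8
cmp $t2, 5  (cmp 8,5)
bgt L1: taken
add $t4, $t4, 5 → $t4=24+5=29
sub $t2, $t2, 1 → $t2=8-1=7
cmp $t2, 5  (cmp 7,5)
bgt L1: taken
add $t4, $t4, 5 → $t4=29+5=34
sub $t2, $t2, 1 → $t2=7-1=6
cmp $t2, 5  (cmp 6,5)
bgt L1: taken
add $t4, $t4, 5 → $t4=34+5=39
sub $t2, $t2, 1 → $t2=6-1=5
cmp $t2, 5  (cmp 5,5)
bgt L1: not taken
halt.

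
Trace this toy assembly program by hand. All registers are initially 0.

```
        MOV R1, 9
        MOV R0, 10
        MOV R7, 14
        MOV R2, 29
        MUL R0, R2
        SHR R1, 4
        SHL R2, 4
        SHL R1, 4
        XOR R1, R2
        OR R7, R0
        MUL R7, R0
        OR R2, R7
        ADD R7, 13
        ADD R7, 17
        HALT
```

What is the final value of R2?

after MOV R1, 9: R1=9
after MOV R0, 10: R0=10
after MOV R7, 14: R7=14
after MOV R2, 29: R2=29
after MUL R0, R2: R0=10*29=290
after SHR R1, 4: R1=9>>4=0
after SHL R2, 4: R2=29<<4=464
after SHL R1, 4: R1=0<<4=0
after XOR R1, R2: R1=0^464=464
after OR R7, R0: R7=14|290=302
after MUL R7, R0: R7=302*290=87580
after OR R2, R7: R2=464|87580=88028
after ADD R7, 13: R7=87580+13=87593
after ADD R7, 17: R7=87593+17=87610
halt.

88028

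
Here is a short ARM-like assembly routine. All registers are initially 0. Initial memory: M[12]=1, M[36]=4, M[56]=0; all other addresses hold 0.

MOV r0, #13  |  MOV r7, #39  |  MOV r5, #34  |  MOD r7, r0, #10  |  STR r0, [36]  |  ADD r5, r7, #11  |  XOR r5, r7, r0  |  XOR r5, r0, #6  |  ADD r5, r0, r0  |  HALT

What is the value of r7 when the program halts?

3

after MOV r0, #13: r0=13
after MOV r7, #39: r7=39
after MOV r5, #34: r5=34
after MOD r7, r0, #10: r7=13%10=3
STR r0, [36] → M[36]=13
after ADD r5, r7, #11: r5=3+11=14
after XOR r5, r7, r0: r5=3^13=14
after XOR r5, r0, #6: r5=13^6=11
after ADD r5, r0, r0: r5=13+13=26
halt.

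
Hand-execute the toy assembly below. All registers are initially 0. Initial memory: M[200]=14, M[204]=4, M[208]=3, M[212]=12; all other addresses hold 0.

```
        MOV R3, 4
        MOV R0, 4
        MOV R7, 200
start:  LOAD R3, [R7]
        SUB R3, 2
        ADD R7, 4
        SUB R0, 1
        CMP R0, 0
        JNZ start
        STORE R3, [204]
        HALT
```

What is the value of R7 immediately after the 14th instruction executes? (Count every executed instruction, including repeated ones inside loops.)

R3=4
R0=4
R7=200
R3=M[200]=14
R3=14-2=12
R7=200+4=204
R0=4-1=3
CMP R0, 0  (cmp 3,0)
JNZ start: taken
R3=M[204]=4
R3=4-2=2
R7=204+4=208
R0=3-1=2
CMP R0, 0  (cmp 2,0)
After step 14: R7 = 208.

208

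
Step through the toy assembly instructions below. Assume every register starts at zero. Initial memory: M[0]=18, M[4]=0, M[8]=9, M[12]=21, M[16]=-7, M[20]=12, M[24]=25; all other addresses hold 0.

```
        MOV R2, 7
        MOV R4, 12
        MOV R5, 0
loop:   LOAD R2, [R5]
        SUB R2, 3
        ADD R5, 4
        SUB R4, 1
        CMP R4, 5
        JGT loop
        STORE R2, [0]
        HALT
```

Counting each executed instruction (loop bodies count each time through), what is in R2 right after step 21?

6

MOV R2, 7 → R2=7
MOV R4, 12 → R4=12
MOV R5, 0 → R5=0
LOAD R2, [R5] → R2=M[0]=18
SUB R2, 3 → R2=18-3=15
ADD R5, 4 → R5=0+4=4
SUB R4, 1 → R4=12-1=11
CMP R4, 5  (cmp 11,5)
JGT loop: taken
LOAD R2, [R5] → R2=M[4]=0
SUB R2, 3 → R2=0-3=-3
ADD R5, 4 → R5=4+4=8
SUB R4, 1 → R4=11-1=10
CMP R4, 5  (cmp 10,5)
JGT loop: taken
LOAD R2, [R5] → R2=M[8]=9
SUB R2, 3 → R2=9-3=6
ADD R5, 4 → R5=8+4=12
SUB R4, 1 → R4=10-1=9
CMP R4, 5  (cmp 9,5)
JGT loop: taken
After step 21: R2 = 6.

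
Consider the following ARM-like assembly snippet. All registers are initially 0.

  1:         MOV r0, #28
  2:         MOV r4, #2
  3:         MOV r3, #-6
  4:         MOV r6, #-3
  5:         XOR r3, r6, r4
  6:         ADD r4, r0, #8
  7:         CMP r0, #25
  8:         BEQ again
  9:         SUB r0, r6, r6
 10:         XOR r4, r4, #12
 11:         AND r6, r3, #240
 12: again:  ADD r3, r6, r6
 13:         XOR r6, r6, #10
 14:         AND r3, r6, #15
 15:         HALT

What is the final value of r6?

250

MOV r0, #28 → r0=28
MOV r4, #2 → r4=2
MOV r3, #-6 → r3=-6
MOV r6, #-3 → r6=-3
XOR r3, r6, r4 → r3=(-3)^2=-1
ADD r4, r0, #8 → r4=28+8=36
CMP r0, #25  (cmp 28,25)
BEQ again: not taken
SUB r0, r6, r6 → r0=(-3)-(-3)=0
XOR r4, r4, #12 → r4=36^12=40
AND r6, r3, #240 → r6=(-1)&240=240
ADD r3, r6, r6 → r3=240+240=480
XOR r6, r6, #10 → r6=240^10=250
AND r3, r6, #15 → r3=250&15=10
halt.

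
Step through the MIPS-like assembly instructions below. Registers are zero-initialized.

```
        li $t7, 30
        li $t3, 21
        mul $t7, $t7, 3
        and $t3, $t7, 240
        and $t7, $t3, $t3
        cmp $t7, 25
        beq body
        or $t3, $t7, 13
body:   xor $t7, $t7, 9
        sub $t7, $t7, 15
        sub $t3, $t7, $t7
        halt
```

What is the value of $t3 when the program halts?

0

after li $t7, 30: $t7=30
after li $t3, 21: $t3=21
after mul $t7, $t7, 3: $t7=30*3=90
after and $t3, $t7, 240: $t3=90&240=80
after and $t7, $t3, $t3: $t7=80&80=80
cmp $t7, 25  (cmp 80,25)
beq body: not taken
after or $t3, $t7, 13: $t3=80|13=93
after xor $t7, $t7, 9: $t7=80^9=89
after sub $t7, $t7, 15: $t7=89-15=74
after sub $t3, $t7, $t7: $t3=74-74=0
halt.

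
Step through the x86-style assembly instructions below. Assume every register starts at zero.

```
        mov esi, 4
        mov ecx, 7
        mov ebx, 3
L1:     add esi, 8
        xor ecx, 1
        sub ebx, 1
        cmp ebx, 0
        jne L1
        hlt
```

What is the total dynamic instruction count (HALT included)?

19

after mov esi, 4: esi=4
after mov ecx, 7: ecx=7
after mov ebx, 3: ebx=3
after add esi, 8: esi=4+8=12
after xor ecx, 1: ecx=7^1=6
after sub ebx, 1: ebx=3-1=2
cmp ebx, 0  (cmp 2,0)
jne L1: taken
after add esi, 8: esi=12+8=20
after xor ecx, 1: ecx=6^1=7
after sub ebx, 1: ebx=2-1=1
cmp ebx, 0  (cmp 1,0)
jne L1: taken
after add esi, 8: esi=20+8=28
after xor ecx, 1: ecx=7^1=6
after sub ebx, 1: ebx=1-1=0
cmp ebx, 0  (cmp 0,0)
jne L1: not taken
halt.
Total executed instructions: 19.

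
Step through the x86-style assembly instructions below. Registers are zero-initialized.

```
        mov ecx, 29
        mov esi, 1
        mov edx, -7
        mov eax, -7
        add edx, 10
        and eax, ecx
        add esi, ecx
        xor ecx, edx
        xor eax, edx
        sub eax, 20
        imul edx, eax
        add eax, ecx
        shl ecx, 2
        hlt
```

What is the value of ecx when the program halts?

120

mov ecx, 29 → ecx=29
mov esi, 1 → esi=1
mov edx, -7 → edx=-7
mov eax, -7 → eax=-7
add edx, 10 → edx=(-7)+10=3
and eax, ecx → eax=(-7)&29=25
add esi, ecx → esi=1+29=30
xor ecx, edx → ecx=29^3=30
xor eax, edx → eax=25^3=26
sub eax, 20 → eax=26-20=6
imul edx, eax → edx=3*6=18
add eax, ecx → eax=6+30=36
shl ecx, 2 → ecx=30<<2=120
halt.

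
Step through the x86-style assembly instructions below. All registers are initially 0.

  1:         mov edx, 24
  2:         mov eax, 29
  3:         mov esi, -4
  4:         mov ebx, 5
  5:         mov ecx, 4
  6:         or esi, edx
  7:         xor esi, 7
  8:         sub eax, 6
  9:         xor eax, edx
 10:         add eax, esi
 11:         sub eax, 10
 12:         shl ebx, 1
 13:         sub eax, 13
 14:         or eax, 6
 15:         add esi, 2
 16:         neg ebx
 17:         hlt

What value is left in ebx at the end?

after mov edx, 24: edx=24
after mov eax, 29: eax=29
after mov esi, -4: esi=-4
after mov ebx, 5: ebx=5
after mov ecx, 4: ecx=4
after or esi, edx: esi=(-4)|24=-4
after xor esi, 7: esi=(-4)^7=-5
after sub eax, 6: eax=29-6=23
after xor eax, edx: eax=23^24=15
after add eax, esi: eax=15+(-5)=10
after sub eax, 10: eax=10-10=0
after shl ebx, 1: ebx=5<<1=10
after sub eax, 13: eax=0-13=-13
after or eax, 6: eax=(-13)|6=-9
after add esi, 2: esi=(-5)+2=-3
after neg ebx: ebx=-(10)=-10
halt.

-10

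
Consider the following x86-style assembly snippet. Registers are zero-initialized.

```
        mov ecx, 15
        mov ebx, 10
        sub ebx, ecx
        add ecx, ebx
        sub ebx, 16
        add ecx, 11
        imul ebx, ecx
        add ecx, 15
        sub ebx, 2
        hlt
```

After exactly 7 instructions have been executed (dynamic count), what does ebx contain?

mov ecx, 15 → ecx=15
mov ebx, 10 → ebx=10
sub ebx, ecx → ebx=10-15=-5
add ecx, ebx → ecx=15+(-5)=10
sub ebx, 16 → ebx=(-5)-16=-21
add ecx, 11 → ecx=10+11=21
imul ebx, ecx → ebx=(-21)*21=-441
After step 7: ebx = -441.

-441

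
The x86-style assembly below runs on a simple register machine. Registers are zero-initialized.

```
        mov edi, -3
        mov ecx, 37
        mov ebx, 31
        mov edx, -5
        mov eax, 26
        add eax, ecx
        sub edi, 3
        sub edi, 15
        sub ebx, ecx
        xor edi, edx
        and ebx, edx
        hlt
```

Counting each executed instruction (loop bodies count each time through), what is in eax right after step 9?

edi=-3
ecx=37
ebx=31
edx=-5
eax=26
eax=26+37=63
edi=(-3)-3=-6
edi=(-6)-15=-21
ebx=31-37=-6
After step 9: eax = 63.

63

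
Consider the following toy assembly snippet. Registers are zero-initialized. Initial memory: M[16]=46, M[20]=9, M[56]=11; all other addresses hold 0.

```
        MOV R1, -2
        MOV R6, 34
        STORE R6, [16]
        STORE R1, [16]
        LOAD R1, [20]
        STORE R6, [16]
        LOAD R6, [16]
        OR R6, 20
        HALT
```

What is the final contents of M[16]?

R1=-2
R6=34
STORE R6, [16] → M[16]=34
STORE R1, [16] → M[16]=-2
R1=M[20]=9
STORE R6, [16] → M[16]=34
R6=M[16]=34
R6=34|20=54
halt.

34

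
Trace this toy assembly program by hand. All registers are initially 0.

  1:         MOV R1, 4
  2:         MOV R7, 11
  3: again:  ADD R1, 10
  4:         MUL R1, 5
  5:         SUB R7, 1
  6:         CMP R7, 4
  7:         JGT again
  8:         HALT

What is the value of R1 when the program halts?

MOV R1, 4 → R1=4
MOV R7, 11 → R7=11
ADD R1, 10 → R1=4+10=14
MUL R1, 5 → R1=14*5=70
SUB R7, 1 → R7=11-1=10
CMP R7, 4  (cmp 10,4)
JGT again: taken
ADD R1, 10 → R1=70+10=80
MUL R1, 5 → R1=80*5=400
SUB R7, 1 → R7=10-1=9
CMP R7, 4  (cmp 9,4)
JGT again: taken
ADD R1, 10 → R1=400+10=410
MUL R1, 5 → R1=410*5=2050
SUB R7, 1 → R7=9-1=8
CMP R7, 4  (cmp 8,4)
JGT again: taken
ADD R1, 10 → R1=2050+10=2060
MUL R1, 5 → R1=2060*5=10300
SUB R7, 1 → R7=8-1=7
CMP R7, 4  (cmp 7,4)
JGT again: taken
ADD R1, 10 → R1=10300+10=10310
MUL R1, 5 → R1=10310*5=51550
SUB R7, 1 → R7=7-1=6
CMP R7, 4  (cmp 6,4)
JGT again: taken
ADD R1, 10 → R1=51550+10=51560
MUL R1, 5 → R1=51560*5=257800
SUB R7, 1 → R7=6-1=5
CMP R7, 4  (cmp 5,4)
JGT again: taken
ADD R1, 10 → R1=257800+10=257810
MUL R1, 5 → R1=257810*5=1289050
SUB R7, 1 → R7=5-1=4
CMP R7, 4  (cmp 4,4)
JGT again: not taken
halt.

1289050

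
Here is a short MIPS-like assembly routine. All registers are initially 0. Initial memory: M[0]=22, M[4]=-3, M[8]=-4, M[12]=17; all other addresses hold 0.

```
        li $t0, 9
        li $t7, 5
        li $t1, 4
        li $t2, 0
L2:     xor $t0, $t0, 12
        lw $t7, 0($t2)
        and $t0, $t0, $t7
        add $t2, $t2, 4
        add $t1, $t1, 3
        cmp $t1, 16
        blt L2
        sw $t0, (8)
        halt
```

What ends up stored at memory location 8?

0

li $t0, 9 → $t0=9
li $t7, 5 → $t7=5
li $t1, 4 → $t1=4
li $t2, 0 → $t2=0
xor $t0, $t0, 12 → $t0=9^12=5
lw $t7, 0($t2) → $t7=M[0]=22
and $t0, $t0, $t7 → $t0=5&22=4
add $t2, $t2, 4 → $t2=0+4=4
add $t1, $t1, 3 → $t1=4+3=7
cmp $t1, 16  (cmp 7,16)
blt L2: taken
xor $t0, $t0, 12 → $t0=4^12=8
lw $t7, 0($t2) → $t7=M[4]=-3
and $t0, $t0, $t7 → $t0=8&(-3)=8
add $t2, $t2, 4 → $t2=4+4=8
add $t1, $t1, 3 → $t1=7+3=10
cmp $t1, 16  (cmp 10,16)
blt L2: taken
xor $t0, $t0, 12 → $t0=8^12=4
lw $t7, 0($t2) → $t7=M[8]=-4
and $t0, $t0, $t7 → $t0=4&(-4)=4
add $t2, $t2, 4 → $t2=8+4=12
add $t1, $t1, 3 → $t1=10+3=13
cmp $t1, 16  (cmp 13,16)
blt L2: taken
xor $t0, $t0, 12 → $t0=4^12=8
lw $t7, 0($t2) → $t7=M[12]=17
and $t0, $t0, $t7 → $t0=8&17=0
add $t2, $t2, 4 → $t2=12+4=16
add $t1, $t1, 3 → $t1=13+3=16
cmp $t1, 16  (cmp 16,16)
blt L2: not taken
sw $t0, (8) → M[8]=0
halt.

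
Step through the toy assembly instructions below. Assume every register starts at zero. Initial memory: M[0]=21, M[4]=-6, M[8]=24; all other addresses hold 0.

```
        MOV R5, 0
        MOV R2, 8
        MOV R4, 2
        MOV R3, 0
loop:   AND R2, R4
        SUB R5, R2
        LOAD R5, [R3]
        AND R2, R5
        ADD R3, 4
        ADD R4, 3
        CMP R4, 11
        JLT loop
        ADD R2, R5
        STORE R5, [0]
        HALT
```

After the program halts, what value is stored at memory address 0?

MOV R5, 0 → R5=0
MOV R2, 8 → R2=8
MOV R4, 2 → R4=2
MOV R3, 0 → R3=0
AND R2, R4 → R2=8&2=0
SUB R5, R2 → R5=0-0=0
LOAD R5, [R3] → R5=M[0]=21
AND R2, R5 → R2=0&21=0
ADD R3, 4 → R3=0+4=4
ADD R4, 3 → R4=2+3=5
CMP R4, 11  (cmp 5,11)
JLT loop: taken
AND R2, R4 → R2=0&5=0
SUB R5, R2 → R5=21-0=21
LOAD R5, [R3] → R5=M[4]=-6
AND R2, R5 → R2=0&(-6)=0
ADD R3, 4 → R3=4+4=8
ADD R4, 3 → R4=5+3=8
CMP R4, 11  (cmp 8,11)
JLT loop: taken
AND R2, R4 → R2=0&8=0
SUB R5, R2 → R5=(-6)-0=-6
LOAD R5, [R3] → R5=M[8]=24
AND R2, R5 → R2=0&24=0
ADD R3, 4 → R3=8+4=12
ADD R4, 3 → R4=8+3=11
CMP R4, 11  (cmp 11,11)
JLT loop: not taken
ADD R2, R5 → R2=0+24=24
STORE R5, [0] → M[0]=24
halt.

24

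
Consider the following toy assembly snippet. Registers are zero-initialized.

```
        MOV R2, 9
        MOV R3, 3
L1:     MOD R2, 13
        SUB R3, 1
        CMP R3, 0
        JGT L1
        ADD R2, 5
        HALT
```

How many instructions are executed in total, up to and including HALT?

16

after MOV R2, 9: R2=9
after MOV R3, 3: R3=3
after MOD R2, 13: R2=9%13=9
after SUB R3, 1: R3=3-1=2
CMP R3, 0  (cmp 2,0)
JGT L1: taken
after MOD R2, 13: R2=9%13=9
after SUB R3, 1: R3=2-1=1
CMP R3, 0  (cmp 1,0)
JGT L1: taken
after MOD R2, 13: R2=9%13=9
after SUB R3, 1: R3=1-1=0
CMP R3, 0  (cmp 0,0)
JGT L1: not taken
after ADD R2, 5: R2=9+5=14
halt.
Total executed instructions: 16.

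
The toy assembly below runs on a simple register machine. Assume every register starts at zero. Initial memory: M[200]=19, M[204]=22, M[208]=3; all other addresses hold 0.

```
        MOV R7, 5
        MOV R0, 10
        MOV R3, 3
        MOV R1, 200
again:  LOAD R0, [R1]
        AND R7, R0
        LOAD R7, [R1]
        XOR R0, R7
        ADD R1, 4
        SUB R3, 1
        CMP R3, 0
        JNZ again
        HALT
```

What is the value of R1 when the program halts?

R7=5
R0=10
R3=3
R1=200
R0=M[200]=19
R7=5&19=1
R7=M[200]=19
R0=19^19=0
R1=200+4=204
R3=3-1=2
CMP R3, 0  (cmp 2,0)
JNZ again: taken
R0=M[204]=22
R7=19&22=18
R7=M[204]=22
R0=22^22=0
R1=204+4=208
R3=2-1=1
CMP R3, 0  (cmp 1,0)
JNZ again: taken
R0=M[208]=3
R7=22&3=2
R7=M[208]=3
R0=3^3=0
R1=208+4=212
R3=1-1=0
CMP R3, 0  (cmp 0,0)
JNZ again: not taken
halt.

212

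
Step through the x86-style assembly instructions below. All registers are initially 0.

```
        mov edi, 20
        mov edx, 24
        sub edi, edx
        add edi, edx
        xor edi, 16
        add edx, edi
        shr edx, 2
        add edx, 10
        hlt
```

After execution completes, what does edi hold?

4

after mov edi, 20: edi=20
after mov edx, 24: edx=24
after sub edi, edx: edi=20-24=-4
after add edi, edx: edi=(-4)+24=20
after xor edi, 16: edi=20^16=4
after add edx, edi: edx=24+4=28
after shr edx, 2: edx=28>>2=7
after add edx, 10: edx=7+10=17
halt.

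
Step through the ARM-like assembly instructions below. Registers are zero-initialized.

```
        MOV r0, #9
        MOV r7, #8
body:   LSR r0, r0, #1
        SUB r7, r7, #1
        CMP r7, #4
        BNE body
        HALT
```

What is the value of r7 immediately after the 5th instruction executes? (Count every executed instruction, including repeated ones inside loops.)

after MOV r0, #9: r0=9
after MOV r7, #8: r7=8
after LSR r0, r0, #1: r0=9>>1=4
after SUB r7, r7, #1: r7=8-1=7
CMP r7, #4  (cmp 7,4)
After step 5: r7 = 7.

7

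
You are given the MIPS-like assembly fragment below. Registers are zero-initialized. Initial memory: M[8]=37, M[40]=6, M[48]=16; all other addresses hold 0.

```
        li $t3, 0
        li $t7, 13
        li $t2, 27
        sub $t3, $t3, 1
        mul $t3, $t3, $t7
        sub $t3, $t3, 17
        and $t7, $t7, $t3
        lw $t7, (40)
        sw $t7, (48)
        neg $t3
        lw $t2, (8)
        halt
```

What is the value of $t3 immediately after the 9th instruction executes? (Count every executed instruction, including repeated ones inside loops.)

$t3=0
$t7=13
$t2=27
$t3=0-1=-1
$t3=(-1)*13=-13
$t3=(-13)-17=-30
$t7=13&(-30)=0
$t7=M[40]=6
sw $t7, (48) → M[48]=6
After step 9: $t3 = -30.

-30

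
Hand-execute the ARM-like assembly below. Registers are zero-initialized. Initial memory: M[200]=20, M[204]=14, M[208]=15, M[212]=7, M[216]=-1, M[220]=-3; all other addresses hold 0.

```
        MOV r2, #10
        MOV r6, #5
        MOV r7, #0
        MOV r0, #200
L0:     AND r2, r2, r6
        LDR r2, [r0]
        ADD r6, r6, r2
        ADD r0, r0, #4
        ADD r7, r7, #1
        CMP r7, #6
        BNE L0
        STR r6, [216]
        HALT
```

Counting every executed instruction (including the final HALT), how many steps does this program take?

48

MOV r2, #10 → r2=10
MOV r6, #5 → r6=5
MOV r7, #0 → r7=0
MOV r0, #200 → r0=200
AND r2, r2, r6 → r2=10&5=0
LDR r2, [r0] → r2=M[200]=20
ADD r6, r6, r2 → r6=5+20=25
ADD r0, r0, #4 → r0=200+4=204
ADD r7, r7, #1 → r7=0+1=1
CMP r7, #6  (cmp 1,6)
BNE L0: taken
AND r2, r2, r6 → r2=20&25=16
LDR r2, [r0] → r2=M[204]=14
ADD r6, r6, r2 → r6=25+14=39
ADD r0, r0, #4 → r0=204+4=208
ADD r7, r7, #1 → r7=1+1=2
CMP r7, #6  (cmp 2,6)
BNE L0: taken
AND r2, r2, r6 → r2=14&39=6
LDR r2, [r0] → r2=M[208]=15
ADD r6, r6, r2 → r6=39+15=54
ADD r0, r0, #4 → r0=208+4=212
ADD r7, r7, #1 → r7=2+1=3
CMP r7, #6  (cmp 3,6)
BNE L0: taken
AND r2, r2, r6 → r2=15&54=6
LDR r2, [r0] → r2=M[212]=7
ADD r6, r6, r2 → r6=54+7=61
ADD r0, r0, #4 → r0=212+4=216
ADD r7, r7, #1 → r7=3+1=4
CMP r7, #6  (cmp 4,6)
BNE L0: taken
AND r2, r2, r6 → r2=7&61=5
LDR r2, [r0] → r2=M[216]=-1
ADD r6, r6, r2 → r6=61+(-1)=60
ADD r0, r0, #4 → r0=216+4=220
ADD r7, r7, #1 → r7=4+1=5
CMP r7, #6  (cmp 5,6)
BNE L0: taken
AND r2, r2, r6 → r2=(-1)&60=60
LDR r2, [r0] → r2=M[220]=-3
ADD r6, r6, r2 → r6=60+(-3)=57
ADD r0, r0, #4 → r0=220+4=224
ADD r7, r7, #1 → r7=5+1=6
CMP r7, #6  (cmp 6,6)
BNE L0: not taken
STR r6, [216] → M[216]=57
halt.
Total executed instructions: 48.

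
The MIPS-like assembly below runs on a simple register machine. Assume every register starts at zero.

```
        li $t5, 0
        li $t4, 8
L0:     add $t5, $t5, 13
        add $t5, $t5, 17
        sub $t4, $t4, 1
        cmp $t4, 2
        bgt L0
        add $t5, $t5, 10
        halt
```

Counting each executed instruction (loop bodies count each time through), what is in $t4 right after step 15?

5

$t5=0
$t4=8
$t5=0+13=13
$t5=13+17=30
$t4=8-1=7
cmp $t4, 2  (cmp 7,2)
bgt L0: taken
$t5=30+13=43
$t5=43+17=60
$t4=7-1=6
cmp $t4, 2  (cmp 6,2)
bgt L0: taken
$t5=60+13=73
$t5=73+17=90
$t4=6-1=5
After step 15: $t4 = 5.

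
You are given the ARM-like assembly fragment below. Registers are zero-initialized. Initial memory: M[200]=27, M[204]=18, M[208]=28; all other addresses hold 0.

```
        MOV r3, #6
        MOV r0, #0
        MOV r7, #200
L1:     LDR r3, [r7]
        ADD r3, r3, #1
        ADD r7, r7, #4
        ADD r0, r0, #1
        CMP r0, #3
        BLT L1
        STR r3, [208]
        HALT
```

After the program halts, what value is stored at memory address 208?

r3=6
r0=0
r7=200
r3=M[200]=27
r3=27+1=28
r7=200+4=204
r0=0+1=1
CMP r0, #3  (cmp 1,3)
BLT L1: taken
r3=M[204]=18
r3=18+1=19
r7=204+4=208
r0=1+1=2
CMP r0, #3  (cmp 2,3)
BLT L1: taken
r3=M[208]=28
r3=28+1=29
r7=208+4=212
r0=2+1=3
CMP r0, #3  (cmp 3,3)
BLT L1: not taken
STR r3, [208] → M[208]=29
halt.

29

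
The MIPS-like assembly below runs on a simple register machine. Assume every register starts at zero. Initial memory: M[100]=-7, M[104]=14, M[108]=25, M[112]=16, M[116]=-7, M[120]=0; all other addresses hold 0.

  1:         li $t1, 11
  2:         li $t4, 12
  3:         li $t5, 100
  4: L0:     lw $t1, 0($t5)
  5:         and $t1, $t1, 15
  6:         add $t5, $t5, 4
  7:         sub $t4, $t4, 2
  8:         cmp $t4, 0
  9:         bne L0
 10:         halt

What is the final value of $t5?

after li $t1, 11: $t1=11
after li $t4, 12: $t4=12
after li $t5, 100: $t5=100
after lw $t1, 0($t5): $t1=M[100]=-7
after and $t1, $t1, 15: $t1=(-7)&15=9
after add $t5, $t5, 4: $t5=100+4=104
after sub $t4, $t4, 2: $t4=12-2=10
cmp $t4, 0  (cmp 10,0)
bne L0: taken
after lw $t1, 0($t5): $t1=M[104]=14
after and $t1, $t1, 15: $t1=14&15=14
after add $t5, $t5, 4: $t5=104+4=108
after sub $t4, $t4, 2: $t4=10-2=8
cmp $t4, 0  (cmp 8,0)
bne L0: taken
after lw $t1, 0($t5): $t1=M[108]=25
after and $t1, $t1, 15: $t1=25&15=9
after add $t5, $t5, 4: $t5=108+4=112
after sub $t4, $t4, 2: $t4=8-2=6
cmp $t4, 0  (cmp 6,0)
bne L0: taken
after lw $t1, 0($t5): $t1=M[112]=16
after and $t1, $t1, 15: $t1=16&15=0
after add $t5, $t5, 4: $t5=112+4=116
after sub $t4, $t4, 2: $t4=6-2=4
cmp $t4, 0  (cmp 4,0)
bne L0: taken
after lw $t1, 0($t5): $t1=M[116]=-7
after and $t1, $t1, 15: $t1=(-7)&15=9
after add $t5, $t5, 4: $t5=116+4=120
after sub $t4, $t4, 2: $t4=4-2=2
cmp $t4, 0  (cmp 2,0)
bne L0: taken
after lw $t1, 0($t5): $t1=M[120]=0
after and $t1, $t1, 15: $t1=0&15=0
after add $t5, $t5, 4: $t5=120+4=124
after sub $t4, $t4, 2: $t4=2-2=0
cmp $t4, 0  (cmp 0,0)
bne L0: not taken
halt.

124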